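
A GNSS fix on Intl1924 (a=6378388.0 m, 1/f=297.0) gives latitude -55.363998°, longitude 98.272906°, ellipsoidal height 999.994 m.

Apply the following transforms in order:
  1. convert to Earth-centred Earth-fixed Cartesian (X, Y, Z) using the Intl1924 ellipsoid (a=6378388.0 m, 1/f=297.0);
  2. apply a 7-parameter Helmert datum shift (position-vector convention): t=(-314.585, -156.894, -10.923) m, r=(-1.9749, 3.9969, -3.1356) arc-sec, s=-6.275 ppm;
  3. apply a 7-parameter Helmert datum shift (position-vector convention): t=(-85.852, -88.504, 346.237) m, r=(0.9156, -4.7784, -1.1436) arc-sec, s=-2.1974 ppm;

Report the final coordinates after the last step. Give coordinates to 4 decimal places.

start: φ=-55.363998°, λ=98.272906°, h=999.994 m
→ ECEF (a=6378388.000, f=1/297.0): X=-522900.2773, Y=3596255.5399, Z=-5225450.6552
→ Helmert 7p (PV): X=-523258.1675, Y=3596033.9972, Z=-5225453.0885
→ Helmert 7p (PV): X=-523201.8778, Y=3595963.6878, Z=-5225091.5285

X=-523201.8778 m, Y=3595963.6878 m, Z=-5225091.5285 m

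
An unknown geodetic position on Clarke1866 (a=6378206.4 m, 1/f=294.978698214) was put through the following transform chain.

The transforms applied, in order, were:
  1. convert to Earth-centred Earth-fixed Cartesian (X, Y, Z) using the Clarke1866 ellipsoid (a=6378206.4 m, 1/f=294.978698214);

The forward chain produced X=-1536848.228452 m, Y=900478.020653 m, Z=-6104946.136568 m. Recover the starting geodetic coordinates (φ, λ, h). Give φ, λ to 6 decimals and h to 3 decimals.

start: X=-1536848.2285, Y=900478.0207, Z=-6104946.1366 m
→ geod (Bowring, a=6378206.400): φ=-73.83877900°, λ=149.63289000°, h=1219.2180 m

φ=-73.838779°, λ=149.632890°, h=1219.218 m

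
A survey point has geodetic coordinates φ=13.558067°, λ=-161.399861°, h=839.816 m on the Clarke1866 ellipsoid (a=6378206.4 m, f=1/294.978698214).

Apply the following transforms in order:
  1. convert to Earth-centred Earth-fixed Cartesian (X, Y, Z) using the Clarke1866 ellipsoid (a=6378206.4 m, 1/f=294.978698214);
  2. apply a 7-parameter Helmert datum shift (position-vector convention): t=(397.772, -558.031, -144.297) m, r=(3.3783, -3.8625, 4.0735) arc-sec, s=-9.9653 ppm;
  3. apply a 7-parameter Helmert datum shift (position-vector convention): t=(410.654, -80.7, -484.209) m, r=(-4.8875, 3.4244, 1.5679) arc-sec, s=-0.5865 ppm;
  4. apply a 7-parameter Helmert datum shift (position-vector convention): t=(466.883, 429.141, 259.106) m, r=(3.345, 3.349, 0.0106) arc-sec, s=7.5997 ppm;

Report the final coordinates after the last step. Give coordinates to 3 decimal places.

start: φ=13.558067°, λ=-161.399861°, h=839.816 m
→ ECEF (a=6378206.400, f=1/294.978698214): X=-5878466.0693, Y=-1978338.2782, Z=1485599.7685
→ Helmert 7p (PV): X=-5877998.4660, Y=-1979017.0180, Z=1485298.1866
→ Helmert 7p (PV): X=-5877544.6625, Y=-1979106.0438, Z=1484957.5861
→ Helmert 7p (PV): X=-5877098.2348, Y=-1978716.3272, Z=1485291.3128

X=-5877098.235 m, Y=-1978716.327 m, Z=1485291.313 m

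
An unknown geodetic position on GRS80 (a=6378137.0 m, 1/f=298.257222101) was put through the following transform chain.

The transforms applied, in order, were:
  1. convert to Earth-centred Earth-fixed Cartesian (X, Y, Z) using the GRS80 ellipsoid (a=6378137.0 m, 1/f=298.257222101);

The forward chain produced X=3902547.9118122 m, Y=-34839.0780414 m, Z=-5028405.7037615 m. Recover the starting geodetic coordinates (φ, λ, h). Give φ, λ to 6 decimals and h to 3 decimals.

start: X=3902547.9118, Y=-34839.0780, Z=-5028405.7038 m
→ geod (Bowring, a=6378137.000): φ=-52.37007600°, λ=-0.51148100°, h=448.5090 m

φ=-52.370076°, λ=-0.511481°, h=448.509 m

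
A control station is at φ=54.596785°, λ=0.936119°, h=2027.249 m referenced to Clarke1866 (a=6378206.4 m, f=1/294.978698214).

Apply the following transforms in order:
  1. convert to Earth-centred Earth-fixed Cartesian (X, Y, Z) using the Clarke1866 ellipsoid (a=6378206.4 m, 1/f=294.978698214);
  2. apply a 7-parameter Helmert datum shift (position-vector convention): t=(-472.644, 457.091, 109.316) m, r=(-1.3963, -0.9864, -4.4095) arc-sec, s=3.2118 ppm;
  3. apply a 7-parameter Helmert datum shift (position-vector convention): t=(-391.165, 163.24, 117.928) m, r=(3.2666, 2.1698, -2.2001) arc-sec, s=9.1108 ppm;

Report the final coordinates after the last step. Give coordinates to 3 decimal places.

start: φ=54.596785°, λ=0.936119°, h=2027.249 m
→ ECEF (a=6378206.400, f=1/294.978698214): X=3704083.0197, Y=60524.0227, Z=5176958.8768
→ Helmert 7p (PV): X=3703598.8090, Y=60937.1678, Z=5177102.1242
→ Helmert 7p (PV): X=3703296.4977, Y=60979.4685, Z=5177229.2245

X=3703296.498 m, Y=60979.469 m, Z=5177229.224 m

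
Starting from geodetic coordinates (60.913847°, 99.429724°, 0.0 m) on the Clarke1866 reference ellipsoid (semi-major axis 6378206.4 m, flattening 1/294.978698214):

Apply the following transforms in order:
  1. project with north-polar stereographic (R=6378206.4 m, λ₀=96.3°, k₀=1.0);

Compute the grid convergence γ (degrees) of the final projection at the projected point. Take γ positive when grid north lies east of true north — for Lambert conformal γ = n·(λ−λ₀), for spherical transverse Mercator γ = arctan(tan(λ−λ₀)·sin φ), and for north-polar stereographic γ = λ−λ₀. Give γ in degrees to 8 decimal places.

3.12972400

start: φ=60.913847°, λ=99.429724°, h=0.000 m
→ into stereo (λ₀=96.3°): φ=60.91384700°, λ−λ₀=3.12972400°
convergence γ = 3.12972400°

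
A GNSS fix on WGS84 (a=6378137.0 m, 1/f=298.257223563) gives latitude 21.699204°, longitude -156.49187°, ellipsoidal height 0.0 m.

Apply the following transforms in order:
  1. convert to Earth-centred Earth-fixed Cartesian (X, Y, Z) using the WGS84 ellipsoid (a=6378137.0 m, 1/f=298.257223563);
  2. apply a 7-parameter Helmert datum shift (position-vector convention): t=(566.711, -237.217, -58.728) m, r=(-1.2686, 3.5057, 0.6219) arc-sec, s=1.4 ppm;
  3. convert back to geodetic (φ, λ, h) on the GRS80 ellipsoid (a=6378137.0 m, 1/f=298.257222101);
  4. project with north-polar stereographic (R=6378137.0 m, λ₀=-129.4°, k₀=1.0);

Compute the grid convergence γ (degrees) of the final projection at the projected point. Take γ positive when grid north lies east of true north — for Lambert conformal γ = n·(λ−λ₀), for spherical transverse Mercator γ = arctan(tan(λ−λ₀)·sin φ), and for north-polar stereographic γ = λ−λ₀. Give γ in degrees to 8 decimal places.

start: φ=21.699204°, λ=-156.491870°, h=0.000 m
→ ECEF (a=6378137.000, f=1/298.257223563): X=-5436804.6301, Y=-2364907.2999, Z=2343498.9307
→ Helmert 7p (PV): X=-5436198.5698, Y=-2365149.8067, Z=2343550.4333
→ geod (Bowring, a=6378137.000): φ=21.70116901°, λ=-156.48738443°, h=-407.4377 m
→ into stereo (λ₀=-129.4°): φ=21.70116901°, λ−λ₀=-27.08738443°
convergence γ = -27.08738443°

-27.08738443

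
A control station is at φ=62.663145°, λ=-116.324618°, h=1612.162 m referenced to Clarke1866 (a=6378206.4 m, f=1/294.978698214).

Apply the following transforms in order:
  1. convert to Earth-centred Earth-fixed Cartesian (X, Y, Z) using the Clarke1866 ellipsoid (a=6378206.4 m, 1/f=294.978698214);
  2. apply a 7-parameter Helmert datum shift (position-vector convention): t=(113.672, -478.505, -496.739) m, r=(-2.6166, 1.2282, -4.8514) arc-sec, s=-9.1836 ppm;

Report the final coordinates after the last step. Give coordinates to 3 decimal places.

start: φ=62.663145°, λ=-116.324618°, h=1612.162 m
→ ECEF (a=6378206.400, f=1/294.978698214): X=-1302697.6837, Y=-2632959.7496, Z=5644072.3773
→ Helmert 7p (PV): X=-1302600.3683, Y=-2633311.8371, Z=5643564.9627

X=-1302600.368 m, Y=-2633311.837 m, Z=5643564.963 m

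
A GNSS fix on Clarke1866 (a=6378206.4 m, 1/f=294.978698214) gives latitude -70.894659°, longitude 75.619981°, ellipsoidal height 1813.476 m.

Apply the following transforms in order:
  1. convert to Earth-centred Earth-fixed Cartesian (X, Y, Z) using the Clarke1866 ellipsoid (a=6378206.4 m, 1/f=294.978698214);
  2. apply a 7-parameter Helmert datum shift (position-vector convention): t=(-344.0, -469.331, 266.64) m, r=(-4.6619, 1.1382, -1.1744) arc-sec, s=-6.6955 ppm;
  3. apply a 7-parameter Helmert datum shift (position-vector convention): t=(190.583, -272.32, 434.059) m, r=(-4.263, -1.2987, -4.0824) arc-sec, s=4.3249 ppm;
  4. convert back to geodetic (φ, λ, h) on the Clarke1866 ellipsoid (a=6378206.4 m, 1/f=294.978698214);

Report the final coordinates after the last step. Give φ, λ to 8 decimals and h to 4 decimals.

φ=-70.90138785°, λ=75.61565657°, h=889.2772 m

start: φ=-70.894659°, λ=75.619981°, h=1813.476 m
→ ECEF (a=6378206.400, f=1/294.978698214): X=520187.3040, Y=2028932.9508, Z=-6005975.2719
→ Helmert 7p (PV): X=519818.2314, Y=2028311.3300, Z=-6005717.1460
→ Helmert 7p (PV): X=520089.0210, Y=2027913.3696, Z=-6005347.7088
→ geod (Bowring, a=6378206.400): φ=-70.90138785°, λ=75.61565657°, h=889.2772 m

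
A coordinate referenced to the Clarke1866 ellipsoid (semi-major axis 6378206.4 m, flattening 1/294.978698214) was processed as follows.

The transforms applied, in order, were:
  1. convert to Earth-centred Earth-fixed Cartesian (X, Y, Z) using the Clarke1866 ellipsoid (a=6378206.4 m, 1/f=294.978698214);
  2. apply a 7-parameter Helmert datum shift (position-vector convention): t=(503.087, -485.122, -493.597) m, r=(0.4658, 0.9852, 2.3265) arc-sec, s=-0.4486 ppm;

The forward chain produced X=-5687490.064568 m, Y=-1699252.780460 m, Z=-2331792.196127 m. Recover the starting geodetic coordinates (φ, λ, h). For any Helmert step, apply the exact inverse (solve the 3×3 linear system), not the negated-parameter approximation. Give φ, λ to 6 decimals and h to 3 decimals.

φ=-21.573955°, λ=-163.371863°, h=2318.074 m

start: X=-5687490.0646, Y=-1699252.7805, Z=-2331792.1961 m
→ Helmert⁻¹: X=-5688003.7280, Y=-1698709.5292, Z=-2331322.9769
→ geod (Bowring, a=6378206.400): φ=-21.57395500°, λ=-163.37186300°, h=2318.0740 m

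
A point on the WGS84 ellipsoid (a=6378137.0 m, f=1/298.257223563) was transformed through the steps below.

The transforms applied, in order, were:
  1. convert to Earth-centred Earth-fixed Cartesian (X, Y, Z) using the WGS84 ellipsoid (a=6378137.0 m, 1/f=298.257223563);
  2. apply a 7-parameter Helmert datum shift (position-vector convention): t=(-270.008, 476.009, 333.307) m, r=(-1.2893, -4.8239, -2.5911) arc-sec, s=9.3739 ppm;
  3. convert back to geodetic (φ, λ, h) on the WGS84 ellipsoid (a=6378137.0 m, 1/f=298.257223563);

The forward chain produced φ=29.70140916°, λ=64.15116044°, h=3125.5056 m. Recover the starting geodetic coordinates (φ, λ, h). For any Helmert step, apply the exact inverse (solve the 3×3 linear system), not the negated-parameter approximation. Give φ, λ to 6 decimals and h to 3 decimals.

φ=29.699925°, λ=64.146455°, h=2630.683 m

start: φ=29.701409°, λ=64.151160°, h=3125.506 m
→ ECEF (a=6378137.000, f=1/298.257223563): X=2418677.5447, Y=4992409.9958, Z=3143214.9895
→ Helmert⁻¹: X=2418935.6708, Y=4991897.9352, Z=3142826.8531
→ geod (Bowring, a=6378137.000): φ=29.69992500°, λ=64.14645500°, h=2630.6830 m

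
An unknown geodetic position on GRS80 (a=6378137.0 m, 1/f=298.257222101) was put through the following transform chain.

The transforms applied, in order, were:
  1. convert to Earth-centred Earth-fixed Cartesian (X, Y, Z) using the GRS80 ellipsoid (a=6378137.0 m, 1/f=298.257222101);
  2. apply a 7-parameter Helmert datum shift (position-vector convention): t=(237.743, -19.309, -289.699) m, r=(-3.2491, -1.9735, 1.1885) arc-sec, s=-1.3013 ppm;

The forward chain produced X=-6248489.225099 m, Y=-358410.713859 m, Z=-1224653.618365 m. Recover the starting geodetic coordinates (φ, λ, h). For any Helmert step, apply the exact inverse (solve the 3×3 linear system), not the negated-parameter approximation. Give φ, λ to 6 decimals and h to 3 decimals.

start: X=-6248489.2251, Y=-358410.7139, Z=-1224653.6184 m
→ Helmert⁻¹: X=-6248748.8783, Y=-358336.5804, Z=-1224311.3704
→ geod (Bowring, a=6378137.000): φ=-11.14047500°, λ=-176.71794900°, h=288.1670 m

φ=-11.140475°, λ=-176.717949°, h=288.167 m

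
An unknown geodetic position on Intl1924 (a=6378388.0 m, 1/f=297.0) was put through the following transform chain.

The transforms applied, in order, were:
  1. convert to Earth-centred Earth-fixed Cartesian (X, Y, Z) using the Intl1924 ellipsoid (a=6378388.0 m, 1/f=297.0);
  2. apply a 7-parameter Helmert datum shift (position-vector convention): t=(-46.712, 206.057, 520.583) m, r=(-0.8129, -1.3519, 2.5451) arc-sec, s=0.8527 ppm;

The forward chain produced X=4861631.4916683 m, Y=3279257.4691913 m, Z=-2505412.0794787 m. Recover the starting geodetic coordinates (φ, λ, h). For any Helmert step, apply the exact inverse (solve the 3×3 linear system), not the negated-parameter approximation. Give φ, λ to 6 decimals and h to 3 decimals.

φ=-23.278685°, λ=33.997908°, h=2067.395 m

start: X=4861631.4917, Y=3279257.4692, Z=-2505412.0795 m
→ Helmert⁻¹: X=4861698.0932, Y=3278998.5038, Z=-2505949.4675
→ geod (Bowring, a=6378388.000): φ=-23.27868500°, λ=33.99790800°, h=2067.3950 m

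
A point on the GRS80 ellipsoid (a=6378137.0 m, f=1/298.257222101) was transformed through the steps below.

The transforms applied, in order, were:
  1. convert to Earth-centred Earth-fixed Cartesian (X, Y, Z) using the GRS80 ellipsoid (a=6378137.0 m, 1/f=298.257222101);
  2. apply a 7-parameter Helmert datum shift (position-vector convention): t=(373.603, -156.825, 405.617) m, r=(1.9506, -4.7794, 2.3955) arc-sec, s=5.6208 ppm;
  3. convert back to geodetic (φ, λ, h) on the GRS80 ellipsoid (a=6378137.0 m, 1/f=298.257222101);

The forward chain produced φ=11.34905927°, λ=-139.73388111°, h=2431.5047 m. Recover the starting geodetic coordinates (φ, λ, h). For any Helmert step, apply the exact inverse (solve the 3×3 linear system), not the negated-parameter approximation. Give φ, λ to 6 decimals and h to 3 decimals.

start: φ=11.349059°, λ=-139.733881°, h=2431.505 m
→ ECEF (a=6378137.000, f=1/298.257222101): X=-4774115.7068, Y=-4043893.4684, Z=1247364.1012
→ Helmert⁻¹: X=-4774480.5384, Y=-4043646.6715, Z=1247100.3456
→ geod (Bowring, a=6378137.000): φ=11.34651100°, λ=-139.73776500°, h=2496.1680 m

φ=11.346511°, λ=-139.737765°, h=2496.168 m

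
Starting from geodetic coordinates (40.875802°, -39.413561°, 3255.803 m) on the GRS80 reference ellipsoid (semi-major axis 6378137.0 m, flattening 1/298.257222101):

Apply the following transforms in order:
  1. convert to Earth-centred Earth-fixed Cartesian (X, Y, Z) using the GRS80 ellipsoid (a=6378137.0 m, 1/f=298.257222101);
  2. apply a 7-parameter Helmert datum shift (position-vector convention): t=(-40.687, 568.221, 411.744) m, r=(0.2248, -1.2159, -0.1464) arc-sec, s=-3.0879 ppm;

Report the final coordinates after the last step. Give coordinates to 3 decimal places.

X=3733113.451 m, Y=-3067388.278 m, Z=4154552.298 m

start: φ=40.875802°, λ=-39.413561°, h=3255.803 m
→ ECEF (a=6378137.000, f=1/298.257222101): X=3733192.3313, Y=-3067958.7953, Z=4154134.7189
→ Helmert 7p (PV): X=3733113.4511, Y=-3067388.2779, Z=4154552.2983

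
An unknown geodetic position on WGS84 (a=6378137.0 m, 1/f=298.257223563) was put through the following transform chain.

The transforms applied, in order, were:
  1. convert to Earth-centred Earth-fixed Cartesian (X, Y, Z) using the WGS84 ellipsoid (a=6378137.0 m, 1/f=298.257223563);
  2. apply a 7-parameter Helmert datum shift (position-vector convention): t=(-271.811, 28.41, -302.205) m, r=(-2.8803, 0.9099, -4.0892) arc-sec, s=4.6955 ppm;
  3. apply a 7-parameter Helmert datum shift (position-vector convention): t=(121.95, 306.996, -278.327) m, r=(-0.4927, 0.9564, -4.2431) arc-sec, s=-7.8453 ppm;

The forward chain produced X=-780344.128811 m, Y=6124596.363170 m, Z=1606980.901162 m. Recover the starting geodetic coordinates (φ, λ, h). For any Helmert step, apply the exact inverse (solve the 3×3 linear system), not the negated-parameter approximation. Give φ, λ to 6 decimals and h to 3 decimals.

start: X=-780344.1288, Y=6124596.3632, Z=1606980.9012 m
→ Helmert⁻¹: X=-780605.6386, Y=6124317.5172, Z=1607282.8472
→ Helmert⁻¹: X=-780458.6681, Y=6124222.4287, Z=1607659.5802
→ geod (Bowring, a=6378137.000): φ=14.68989200°, λ=97.26251300°, h=2865.7610 m

φ=14.689892°, λ=97.262513°, h=2865.761 m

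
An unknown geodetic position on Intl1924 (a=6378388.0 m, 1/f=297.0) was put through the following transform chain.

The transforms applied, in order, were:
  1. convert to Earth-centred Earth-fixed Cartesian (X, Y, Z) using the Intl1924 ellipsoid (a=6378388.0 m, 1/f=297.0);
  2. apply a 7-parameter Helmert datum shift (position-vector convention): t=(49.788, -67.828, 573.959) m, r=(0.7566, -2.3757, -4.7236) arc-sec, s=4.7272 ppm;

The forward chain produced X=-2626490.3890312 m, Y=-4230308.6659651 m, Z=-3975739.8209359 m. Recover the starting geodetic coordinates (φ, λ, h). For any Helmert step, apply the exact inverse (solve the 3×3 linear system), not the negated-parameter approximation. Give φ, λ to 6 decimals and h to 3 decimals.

start: X=-2626490.3890, Y=-4230308.6660, Z=-3975739.8209 m
→ Helmert⁻¹: X=-2626476.6817, Y=-4230295.5742, Z=-3976249.2150
→ geod (Bowring, a=6378388.000): φ=-38.79764900°, λ=-121.83503300°, h=2153.5470 m

φ=-38.797649°, λ=-121.835033°, h=2153.547 m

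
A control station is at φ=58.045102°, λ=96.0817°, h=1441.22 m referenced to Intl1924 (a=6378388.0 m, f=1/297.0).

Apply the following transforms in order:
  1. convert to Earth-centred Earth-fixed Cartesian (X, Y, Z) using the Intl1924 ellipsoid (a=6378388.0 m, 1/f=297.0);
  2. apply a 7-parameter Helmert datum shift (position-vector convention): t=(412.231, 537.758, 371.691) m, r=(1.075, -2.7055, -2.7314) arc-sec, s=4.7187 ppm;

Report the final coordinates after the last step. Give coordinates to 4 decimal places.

X=-358216.1180 m, Y=3366213.3315 m, Z=5390144.5301 m

start: φ=58.045102°, λ=96.081700°, h=1441.220 m
→ ECEF (a=6378388.000, f=1/297.0): X=-358600.5306, Y=3365683.0333, Z=5389734.5690
→ Helmert 7p (PV): X=-358216.1180, Y=3366213.3315, Z=5390144.5301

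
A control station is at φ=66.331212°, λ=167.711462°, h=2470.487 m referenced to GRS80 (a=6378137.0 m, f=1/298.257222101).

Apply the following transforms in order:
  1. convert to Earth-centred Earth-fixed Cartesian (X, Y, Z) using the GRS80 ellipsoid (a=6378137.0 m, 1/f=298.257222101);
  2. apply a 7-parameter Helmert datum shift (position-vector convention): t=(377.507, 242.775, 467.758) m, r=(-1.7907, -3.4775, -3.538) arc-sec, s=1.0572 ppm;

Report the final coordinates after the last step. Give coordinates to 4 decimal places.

X=-2509567.6906 m, Y=547047.6214 m, Z=5821561.6430 m

start: φ=66.331212°, λ=167.711462°, h=2470.487 m
→ ECEF (a=6378137.000, f=1/298.257222101): X=-2509853.7809, Y=546710.6810, Z=5821134.7919
→ Helmert 7p (PV): X=-2509567.6906, Y=547047.6214, Z=5821561.6430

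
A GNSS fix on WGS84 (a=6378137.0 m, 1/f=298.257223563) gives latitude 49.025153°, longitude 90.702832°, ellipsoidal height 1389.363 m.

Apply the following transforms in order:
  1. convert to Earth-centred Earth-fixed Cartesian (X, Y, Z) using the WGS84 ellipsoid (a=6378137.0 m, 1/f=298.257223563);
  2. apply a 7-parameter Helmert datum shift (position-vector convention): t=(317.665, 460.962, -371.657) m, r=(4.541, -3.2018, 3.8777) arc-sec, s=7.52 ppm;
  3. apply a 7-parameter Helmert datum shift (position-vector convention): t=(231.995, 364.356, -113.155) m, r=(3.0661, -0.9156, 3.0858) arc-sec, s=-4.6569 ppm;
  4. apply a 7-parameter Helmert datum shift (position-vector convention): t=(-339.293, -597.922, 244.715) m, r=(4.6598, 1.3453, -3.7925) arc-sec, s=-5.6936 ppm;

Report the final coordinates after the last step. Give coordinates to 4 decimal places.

X=-51329.7990 m, Y=4190848.7993 m, Z=4793437.3274 m

start: φ=49.025153°, λ=90.702832°, h=1389.363 m
→ ECEF (a=6378137.000, f=1/298.257223563): X=-51411.4625, Y=4190919.1277, Z=4793442.4204
→ Helmert 7p (PV): X=-51247.3805, Y=4191305.1086, Z=4793198.2774
→ Helmert 7p (PV): X=-51099.1267, Y=4191577.9295, Z=4793124.8764
→ Helmert 7p (PV): X=-51329.7990, Y=4190848.7993, Z=4793437.3274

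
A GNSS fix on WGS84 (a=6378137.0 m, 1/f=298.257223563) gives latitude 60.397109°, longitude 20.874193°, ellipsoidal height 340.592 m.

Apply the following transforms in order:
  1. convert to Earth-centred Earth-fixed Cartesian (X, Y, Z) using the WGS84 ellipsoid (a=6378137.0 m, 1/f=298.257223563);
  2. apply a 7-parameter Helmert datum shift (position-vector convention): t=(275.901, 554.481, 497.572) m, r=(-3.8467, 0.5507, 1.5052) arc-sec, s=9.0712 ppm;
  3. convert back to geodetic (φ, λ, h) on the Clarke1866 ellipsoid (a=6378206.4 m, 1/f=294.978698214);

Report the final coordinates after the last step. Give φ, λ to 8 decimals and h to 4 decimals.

start: φ=60.397109°, λ=20.874193°, h=340.592 m
→ ECEF (a=6378137.000, f=1/298.257223563): X=2951547.0209, Y=1125563.1872, Z=5522762.3865
→ Helmert 7p (PV): X=2951856.2274, Y=1126252.4140, Z=5523281.1850
→ geod (Bowring, a=6378206.400): φ=60.39707523°, λ=20.88387368°, h=1166.0365 m

φ=60.39707523°, λ=20.88387368°, h=1166.0365 m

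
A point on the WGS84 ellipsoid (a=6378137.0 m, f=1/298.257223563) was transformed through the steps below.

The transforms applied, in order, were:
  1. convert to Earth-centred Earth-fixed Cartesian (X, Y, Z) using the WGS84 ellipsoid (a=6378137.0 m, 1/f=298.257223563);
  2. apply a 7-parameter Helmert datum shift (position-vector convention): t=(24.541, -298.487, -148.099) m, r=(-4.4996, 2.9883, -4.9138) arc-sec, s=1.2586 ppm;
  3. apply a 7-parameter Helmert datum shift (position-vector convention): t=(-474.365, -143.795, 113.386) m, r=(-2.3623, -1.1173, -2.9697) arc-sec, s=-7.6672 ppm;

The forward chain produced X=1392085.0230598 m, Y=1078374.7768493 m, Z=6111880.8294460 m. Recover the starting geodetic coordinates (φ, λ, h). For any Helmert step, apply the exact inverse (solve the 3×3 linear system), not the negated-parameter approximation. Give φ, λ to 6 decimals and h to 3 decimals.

φ=74.025985°, λ=37.763532°, h=2356.769 m

start: X=1392085.0231, Y=1078374.7768, Z=6111880.8294 m
→ Helmert⁻¹: X=1392587.6444, Y=1078476.8938, Z=6111819.1121
→ Helmert⁻¹: X=1392447.1050, Y=1078673.8636, Z=6112003.2228
→ geod (Bowring, a=6378137.000): φ=74.02598500°, λ=37.76353200°, h=2356.7690 m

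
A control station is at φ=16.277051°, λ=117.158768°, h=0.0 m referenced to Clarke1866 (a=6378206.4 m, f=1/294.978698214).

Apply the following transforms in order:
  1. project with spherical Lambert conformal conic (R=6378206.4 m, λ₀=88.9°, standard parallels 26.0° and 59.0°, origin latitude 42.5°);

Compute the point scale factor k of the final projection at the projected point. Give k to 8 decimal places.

1.06089058

start: φ=16.277051°, λ=117.158768°, h=0.000 m
→ into lcc (λ₀=88.9°): φ=16.27705100°, λ−λ₀=28.25876800°
scale k = 1.06089058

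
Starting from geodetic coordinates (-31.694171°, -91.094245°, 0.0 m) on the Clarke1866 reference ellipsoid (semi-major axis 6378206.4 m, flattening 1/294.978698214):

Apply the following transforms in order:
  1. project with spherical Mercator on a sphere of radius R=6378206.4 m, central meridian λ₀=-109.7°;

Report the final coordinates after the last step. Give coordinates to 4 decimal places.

E=2071205.7088 m, N=-3723272.9414 m

start: φ=-31.694171°, λ=-91.094245°, h=0.000 m
→ merc (R=6378206.4, λ₀=-109.7°): E=2071205.7088, N=-3723272.9414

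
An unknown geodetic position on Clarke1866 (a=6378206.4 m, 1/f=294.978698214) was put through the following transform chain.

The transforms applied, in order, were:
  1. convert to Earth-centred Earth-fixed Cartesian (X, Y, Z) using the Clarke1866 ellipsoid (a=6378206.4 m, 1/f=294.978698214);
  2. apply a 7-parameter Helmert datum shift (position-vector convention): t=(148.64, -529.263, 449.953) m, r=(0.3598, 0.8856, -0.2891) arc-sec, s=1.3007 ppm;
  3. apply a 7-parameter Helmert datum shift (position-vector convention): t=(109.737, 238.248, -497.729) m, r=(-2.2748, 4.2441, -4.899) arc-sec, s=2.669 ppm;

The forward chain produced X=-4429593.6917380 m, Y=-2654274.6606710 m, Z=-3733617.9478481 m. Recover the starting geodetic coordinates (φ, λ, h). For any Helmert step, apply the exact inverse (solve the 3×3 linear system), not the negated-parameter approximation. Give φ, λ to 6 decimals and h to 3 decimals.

φ=-36.053163°, λ=-149.071970°, h=1560.060 m

start: X=-4429593.6917, Y=-2654274.6607, Z=-3733617.9478 m
→ Helmert⁻¹: X=-4429551.7423, Y=-2654569.8581, Z=-3733230.6736
→ Helmert⁻¹: X=-4429674.8700, Y=-2654049.8645, Z=-3733690.1594
→ geod (Bowring, a=6378206.400): φ=-36.05316300°, λ=-149.07197000°, h=1560.0600 m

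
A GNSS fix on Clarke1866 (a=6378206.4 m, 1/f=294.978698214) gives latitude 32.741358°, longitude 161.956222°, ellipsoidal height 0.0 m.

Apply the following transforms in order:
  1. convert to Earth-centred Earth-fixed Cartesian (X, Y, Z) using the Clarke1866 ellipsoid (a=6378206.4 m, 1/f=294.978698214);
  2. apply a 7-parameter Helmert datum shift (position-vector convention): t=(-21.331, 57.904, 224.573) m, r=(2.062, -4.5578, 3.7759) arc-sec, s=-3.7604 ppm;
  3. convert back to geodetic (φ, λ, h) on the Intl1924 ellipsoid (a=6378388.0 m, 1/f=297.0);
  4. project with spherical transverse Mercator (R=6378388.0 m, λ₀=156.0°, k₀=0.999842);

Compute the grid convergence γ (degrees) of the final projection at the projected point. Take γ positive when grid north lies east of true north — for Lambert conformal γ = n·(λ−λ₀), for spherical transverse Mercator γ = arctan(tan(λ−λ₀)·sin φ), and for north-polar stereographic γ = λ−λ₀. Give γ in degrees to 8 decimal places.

3.23019191

start: φ=32.741358°, λ=161.956222°, h=0.000 m
→ ECEF (a=6378206.400, f=1/294.978698214): X=-5106055.9575, Y=1663372.4882, Z=3429685.2415
→ Helmert 7p (PV): X=-5106164.3223, Y=1663296.3798, Z=3429800.7187
→ geod (Bowring, a=6378388.000): φ=32.74064573°, λ=161.95735219°, h=-95.0708 m
→ into tm (λ₀=156.0°): φ=32.74064573°, λ−λ₀=5.95735219°
convergence γ = 3.23019191°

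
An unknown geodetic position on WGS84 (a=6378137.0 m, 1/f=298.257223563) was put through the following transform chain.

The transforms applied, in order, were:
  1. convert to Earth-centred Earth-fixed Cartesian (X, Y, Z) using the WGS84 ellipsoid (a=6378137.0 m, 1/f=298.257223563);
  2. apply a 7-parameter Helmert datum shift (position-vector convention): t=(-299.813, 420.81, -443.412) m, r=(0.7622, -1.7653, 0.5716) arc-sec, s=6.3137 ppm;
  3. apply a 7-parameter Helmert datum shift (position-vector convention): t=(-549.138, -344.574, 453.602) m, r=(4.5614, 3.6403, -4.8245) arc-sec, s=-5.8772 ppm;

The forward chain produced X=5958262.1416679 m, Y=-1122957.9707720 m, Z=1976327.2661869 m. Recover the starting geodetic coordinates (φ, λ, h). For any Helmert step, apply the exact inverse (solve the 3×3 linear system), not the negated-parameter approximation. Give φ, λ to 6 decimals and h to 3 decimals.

φ=18.165718°, λ=-10.670974°, h=1856.902 m

start: X=5958262.1417, Y=-1122957.9708, Z=1976327.2662 m
→ Helmert⁻¹: X=5958837.6806, Y=-1122436.9202, Z=1976015.2643
→ Helmert⁻¹: X=5959113.6728, Y=-1122859.8515, Z=1976399.3463
→ geod (Bowring, a=6378137.000): φ=18.16571800°, λ=-10.67097400°, h=1856.9020 m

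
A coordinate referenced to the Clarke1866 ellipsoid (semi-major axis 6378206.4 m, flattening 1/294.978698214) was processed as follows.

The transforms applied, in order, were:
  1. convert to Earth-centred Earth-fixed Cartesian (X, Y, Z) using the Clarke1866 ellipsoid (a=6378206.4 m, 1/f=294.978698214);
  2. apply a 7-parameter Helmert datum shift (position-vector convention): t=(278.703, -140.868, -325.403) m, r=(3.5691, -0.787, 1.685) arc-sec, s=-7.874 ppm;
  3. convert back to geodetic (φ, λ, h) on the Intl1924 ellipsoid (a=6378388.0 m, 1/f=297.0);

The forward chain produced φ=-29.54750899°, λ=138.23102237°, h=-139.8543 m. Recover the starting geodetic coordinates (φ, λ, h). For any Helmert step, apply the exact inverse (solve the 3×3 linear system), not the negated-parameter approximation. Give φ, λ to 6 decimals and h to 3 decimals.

start: φ=-29.547509°, λ=138.231022°, h=-139.854 m
→ ECEF (a=6378388.000, f=1/297.0): X=-4141840.3704, Y=3699199.3213, Z=-3126812.8431
→ Helmert⁻¹: X=-4142133.3976, Y=3699349.0553, Z=-3126560.2656
→ geod (Bowring, a=6378206.400): φ=-29.54524300°, λ=138.23188400°, h=229.6390 m

φ=-29.545243°, λ=138.231884°, h=229.639 m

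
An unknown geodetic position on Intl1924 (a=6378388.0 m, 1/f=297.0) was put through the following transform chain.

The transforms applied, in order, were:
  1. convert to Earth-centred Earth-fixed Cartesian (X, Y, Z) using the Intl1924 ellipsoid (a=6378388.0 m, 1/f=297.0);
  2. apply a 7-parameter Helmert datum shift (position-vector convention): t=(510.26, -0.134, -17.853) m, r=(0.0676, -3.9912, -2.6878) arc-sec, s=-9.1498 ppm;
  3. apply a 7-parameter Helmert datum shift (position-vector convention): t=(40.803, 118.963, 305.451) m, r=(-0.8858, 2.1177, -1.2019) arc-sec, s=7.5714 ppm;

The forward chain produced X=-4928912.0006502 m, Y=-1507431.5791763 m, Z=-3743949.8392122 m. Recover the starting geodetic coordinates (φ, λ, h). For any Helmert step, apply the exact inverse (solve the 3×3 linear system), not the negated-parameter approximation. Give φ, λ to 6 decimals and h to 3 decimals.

start: X=-4928912.0007, Y=-1507431.5792, Z=-3743949.8392 m
→ Helmert⁻¹: X=-4928868.2582, Y=-1507551.7686, Z=-3744284.0195
→ Helmert⁻¹: X=-4929476.4257, Y=-1507630.8908, Z=-3744204.5472
→ geod (Bowring, a=6378388.000): φ=-36.17647200°, λ=-162.99427400°, h=219.7300 m

φ=-36.176472°, λ=-162.994274°, h=219.730 m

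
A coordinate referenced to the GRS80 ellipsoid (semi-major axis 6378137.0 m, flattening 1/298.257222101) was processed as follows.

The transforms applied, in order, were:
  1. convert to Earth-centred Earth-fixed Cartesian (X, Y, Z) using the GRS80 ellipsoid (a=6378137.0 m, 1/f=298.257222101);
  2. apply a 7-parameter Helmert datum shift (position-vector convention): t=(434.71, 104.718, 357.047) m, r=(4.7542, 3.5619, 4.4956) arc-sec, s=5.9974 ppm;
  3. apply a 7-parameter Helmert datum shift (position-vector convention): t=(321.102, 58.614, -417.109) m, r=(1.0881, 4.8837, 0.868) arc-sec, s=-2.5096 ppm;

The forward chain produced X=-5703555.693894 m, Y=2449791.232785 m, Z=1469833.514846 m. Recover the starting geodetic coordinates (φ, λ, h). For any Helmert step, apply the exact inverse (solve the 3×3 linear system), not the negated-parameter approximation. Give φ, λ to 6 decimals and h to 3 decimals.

φ=13.404439°, λ=156.758024°, h=2670.073 m

start: X=-5703555.6939, Y=2449791.2328, Z=1469833.5148 m
→ Helmert⁻¹: X=-5703915.6088, Y=2449770.5250, Z=1470106.3397
→ Helmert⁻¹: X=-5704288.0911, Y=2449809.3145, Z=1469585.5074
→ geod (Bowring, a=6378137.000): φ=13.40443900°, λ=156.75802400°, h=2670.0730 m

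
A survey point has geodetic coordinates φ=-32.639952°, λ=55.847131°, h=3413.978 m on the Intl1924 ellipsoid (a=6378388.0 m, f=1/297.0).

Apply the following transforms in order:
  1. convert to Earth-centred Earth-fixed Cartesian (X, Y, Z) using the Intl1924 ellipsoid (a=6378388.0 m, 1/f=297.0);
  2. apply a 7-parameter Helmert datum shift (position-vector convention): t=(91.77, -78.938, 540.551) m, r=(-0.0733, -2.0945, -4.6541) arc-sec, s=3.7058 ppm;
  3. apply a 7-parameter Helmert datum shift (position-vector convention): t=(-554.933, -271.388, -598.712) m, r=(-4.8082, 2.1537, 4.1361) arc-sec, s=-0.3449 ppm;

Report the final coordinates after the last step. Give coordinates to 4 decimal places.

start: φ=-32.639952°, λ=55.847131°, h=3413.978 m
→ ECEF (a=6378388.000, f=1/297.0): X=3019912.3559, Y=4451538.4134, Z=-3422295.2468
→ Helmert 7p (PV): X=3020150.5122, Y=4451406.6151, Z=-3421738.2945
→ Helmert 7p (PV): X=3019469.5485, Y=4451114.4895, Z=-3422471.1269

X=3019469.5485 m, Y=4451114.4895 m, Z=-3422471.1269 m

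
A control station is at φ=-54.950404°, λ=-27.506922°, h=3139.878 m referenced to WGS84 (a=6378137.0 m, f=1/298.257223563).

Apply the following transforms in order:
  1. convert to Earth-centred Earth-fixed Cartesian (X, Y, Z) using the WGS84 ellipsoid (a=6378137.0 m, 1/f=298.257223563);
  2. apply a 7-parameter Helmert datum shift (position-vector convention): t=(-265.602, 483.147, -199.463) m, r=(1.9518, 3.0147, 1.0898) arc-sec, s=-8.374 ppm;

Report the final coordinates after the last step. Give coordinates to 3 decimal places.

X=3257353.227 m, Y=-1695794.609 m, Z=-5201004.802 m

start: φ=-54.950404°, λ=-27.506922°, h=3139.878 m
→ ECEF (a=6378137.000, f=1/298.257223563): X=3257713.1589, Y=-1696358.3855, Z=-5200785.2255
→ Helmert 7p (PV): X=3257353.2270, Y=-1695794.6087, Z=-5201004.8022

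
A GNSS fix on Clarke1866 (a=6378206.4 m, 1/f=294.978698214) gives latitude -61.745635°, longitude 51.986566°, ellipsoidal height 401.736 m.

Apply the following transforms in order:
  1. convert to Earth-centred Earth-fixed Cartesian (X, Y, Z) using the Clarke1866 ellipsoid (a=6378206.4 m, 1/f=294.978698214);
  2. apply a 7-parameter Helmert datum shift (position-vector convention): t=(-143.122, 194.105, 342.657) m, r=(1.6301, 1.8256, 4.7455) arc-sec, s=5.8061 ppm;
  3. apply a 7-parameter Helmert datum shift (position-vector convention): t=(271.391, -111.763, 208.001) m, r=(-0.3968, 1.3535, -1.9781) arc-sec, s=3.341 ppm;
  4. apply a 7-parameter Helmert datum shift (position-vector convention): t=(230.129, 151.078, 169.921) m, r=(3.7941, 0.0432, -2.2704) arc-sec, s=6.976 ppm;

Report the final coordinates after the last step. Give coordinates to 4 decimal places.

start: φ=-61.745635°, λ=51.986566°, h=401.736 m
→ ECEF (a=6378206.400, f=1/294.978698214): X=1864479.7869, Y=2385272.3101, Z=-5595309.8722
→ Helmert 7p (PV): X=1864243.0893, Y=2385567.3799, Z=-5594997.3535
→ Helmert 7p (PV): X=1864506.8724, Y=2385434.9454, Z=-5594824.8677
→ Helmert 7p (PV): X=1864775.0936, Y=2385685.0547, Z=-5594650.4880

X=1864775.0936 m, Y=2385685.0547 m, Z=-5594650.4880 m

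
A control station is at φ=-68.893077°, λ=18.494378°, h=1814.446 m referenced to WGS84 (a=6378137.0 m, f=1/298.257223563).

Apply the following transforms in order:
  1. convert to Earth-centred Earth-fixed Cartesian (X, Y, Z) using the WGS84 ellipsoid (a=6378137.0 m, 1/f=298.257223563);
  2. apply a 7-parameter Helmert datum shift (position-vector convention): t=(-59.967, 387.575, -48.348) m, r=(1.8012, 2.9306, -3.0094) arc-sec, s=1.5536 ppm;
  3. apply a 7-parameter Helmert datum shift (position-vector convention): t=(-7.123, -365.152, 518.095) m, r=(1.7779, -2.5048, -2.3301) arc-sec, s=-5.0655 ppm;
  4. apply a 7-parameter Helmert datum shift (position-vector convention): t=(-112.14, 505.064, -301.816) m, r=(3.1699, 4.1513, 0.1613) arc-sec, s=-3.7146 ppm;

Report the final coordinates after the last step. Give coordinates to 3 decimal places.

start: φ=-68.893077°, λ=18.494378°, h=1814.446 m
→ ECEF (a=6378137.000, f=1/298.257223563): X=2185200.6874, Y=730919.5080, Z=-5929380.9603
→ Helmert 7p (PV): X=2185070.5350, Y=731328.1146, Z=-5929463.1847
→ Helmert 7p (PV): X=2185132.6097, Y=730985.6830, Z=-5928882.2158
→ Helmert 7p (PV): X=2184892.4565, Y=731580.8558, Z=-5929194.7525

X=2184892.457 m, Y=731580.856 m, Z=-5929194.753 m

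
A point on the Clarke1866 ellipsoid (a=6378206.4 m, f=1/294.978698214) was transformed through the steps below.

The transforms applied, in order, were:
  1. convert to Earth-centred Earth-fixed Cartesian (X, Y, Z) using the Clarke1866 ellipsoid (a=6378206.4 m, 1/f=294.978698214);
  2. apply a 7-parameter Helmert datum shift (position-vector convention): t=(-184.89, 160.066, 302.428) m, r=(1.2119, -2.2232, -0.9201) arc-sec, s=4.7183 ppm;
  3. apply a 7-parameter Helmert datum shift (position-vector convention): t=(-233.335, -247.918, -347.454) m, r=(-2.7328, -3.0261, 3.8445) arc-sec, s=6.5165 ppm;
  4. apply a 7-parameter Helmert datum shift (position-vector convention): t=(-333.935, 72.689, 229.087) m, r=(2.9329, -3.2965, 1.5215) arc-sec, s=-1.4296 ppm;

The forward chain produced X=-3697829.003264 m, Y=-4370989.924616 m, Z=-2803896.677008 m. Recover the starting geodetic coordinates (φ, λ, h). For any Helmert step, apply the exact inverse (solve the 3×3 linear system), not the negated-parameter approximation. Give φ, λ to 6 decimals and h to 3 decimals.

φ=-26.248234°, λ=-130.227353°, h=621.058 m

start: X=-3697829.0033, Y=-4370989.9246, Z=-2803896.6770 m
→ Helmert⁻¹: X=-3697577.4106, Y=-4371081.4580, Z=-2804008.5257
→ Helmert⁻¹: X=-3697442.5781, Y=-4370698.9968, Z=-2803646.4641
→ Helmert⁻¹: X=-3697250.9671, Y=-4370871.4065, Z=-2803870.1311
→ geod (Bowring, a=6378206.400): φ=-26.24823400°, λ=-130.22735300°, h=621.0580 m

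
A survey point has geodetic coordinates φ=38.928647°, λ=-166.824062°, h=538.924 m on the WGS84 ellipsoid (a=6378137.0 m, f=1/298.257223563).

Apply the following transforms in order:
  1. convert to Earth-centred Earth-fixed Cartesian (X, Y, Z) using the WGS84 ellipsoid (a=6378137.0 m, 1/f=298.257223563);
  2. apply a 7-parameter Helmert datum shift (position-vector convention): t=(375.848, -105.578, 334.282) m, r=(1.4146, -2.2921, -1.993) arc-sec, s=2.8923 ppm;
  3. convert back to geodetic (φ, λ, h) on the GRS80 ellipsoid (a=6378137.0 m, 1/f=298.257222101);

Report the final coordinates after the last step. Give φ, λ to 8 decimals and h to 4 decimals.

start: φ=38.928647°, λ=-166.824062°, h=538.924 m
→ ECEF (a=6378137.000, f=1/298.257223563): X=-4837924.5746, Y=-1132581.6639, Z=3986496.5954
→ Helmert 7p (PV): X=-4837617.9625, Y=-1132671.1120, Z=3986780.8789
→ geod (Bowring, a=6378137.000): φ=38.93221318°, λ=-166.82225168°, h=501.1863 m

φ=38.93221318°, λ=-166.82225168°, h=501.1863 m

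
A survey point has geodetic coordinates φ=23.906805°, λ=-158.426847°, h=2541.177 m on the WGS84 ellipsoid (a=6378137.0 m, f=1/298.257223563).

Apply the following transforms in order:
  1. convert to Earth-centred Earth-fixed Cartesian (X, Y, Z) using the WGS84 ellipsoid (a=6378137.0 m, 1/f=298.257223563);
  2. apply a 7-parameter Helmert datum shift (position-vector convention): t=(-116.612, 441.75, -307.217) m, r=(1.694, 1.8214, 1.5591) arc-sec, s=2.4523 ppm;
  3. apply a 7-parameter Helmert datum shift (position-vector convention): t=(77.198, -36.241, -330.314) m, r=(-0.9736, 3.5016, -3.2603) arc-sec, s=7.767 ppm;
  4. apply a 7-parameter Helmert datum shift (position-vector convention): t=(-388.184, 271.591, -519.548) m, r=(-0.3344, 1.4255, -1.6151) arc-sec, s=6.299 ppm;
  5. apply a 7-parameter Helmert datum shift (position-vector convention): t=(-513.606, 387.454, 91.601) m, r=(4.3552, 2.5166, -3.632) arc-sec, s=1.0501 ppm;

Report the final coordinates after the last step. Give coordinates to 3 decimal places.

start: φ=23.906805°, λ=-158.426847°, h=2541.177 m
→ ECEF (a=6378137.000, f=1/298.257223563): X=-5427610.4415, Y=-2146001.6619, Z=2569880.1627
→ Helmert 7p (PV): X=-5427701.4494, Y=-2145627.3063, Z=2569609.5513
→ Helmert 7p (PV): X=-5427656.7006, Y=-2145582.2904, Z=2569401.4659
→ Helmert 7p (PV): X=-5428078.1166, Y=-2145277.5488, Z=2568939.0919
→ Helmert 7p (PV): X=-5428603.8545, Y=-2144851.0097, Z=2569054.3209

X=-5428603.854 m, Y=-2144851.010 m, Z=2569054.321 m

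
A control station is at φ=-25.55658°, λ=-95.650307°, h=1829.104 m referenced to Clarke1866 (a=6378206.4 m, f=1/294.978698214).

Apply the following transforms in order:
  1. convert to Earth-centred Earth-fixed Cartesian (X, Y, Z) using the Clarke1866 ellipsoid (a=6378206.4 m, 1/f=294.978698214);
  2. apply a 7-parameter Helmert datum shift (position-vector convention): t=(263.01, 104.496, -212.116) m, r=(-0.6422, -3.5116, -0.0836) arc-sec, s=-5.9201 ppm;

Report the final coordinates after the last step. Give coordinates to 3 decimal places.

start: φ=-25.556580°, λ=-95.650307°, h=1829.104 m
→ ECEF (a=6378206.400, f=1/294.978698214): X=-567055.2935, Y=-5731455.5014, Z=-2735459.8531
→ Helmert 7p (PV): X=-566744.6793, Y=-5731325.3615, Z=-2735647.5842

X=-566744.679 m, Y=-5731325.362 m, Z=-2735647.584 m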